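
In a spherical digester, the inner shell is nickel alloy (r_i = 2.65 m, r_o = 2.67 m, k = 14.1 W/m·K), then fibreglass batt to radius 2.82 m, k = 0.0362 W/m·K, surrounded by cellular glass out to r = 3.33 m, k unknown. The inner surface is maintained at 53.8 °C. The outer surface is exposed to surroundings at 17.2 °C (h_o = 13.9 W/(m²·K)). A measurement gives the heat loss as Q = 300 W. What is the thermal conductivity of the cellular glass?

ΣR = ΔT/Q = |53.8 − 17.2|/300 = 0.1220 K/W
Known resistances:
  R_nickel alloy = (1/2.65 − 1/2.67)/(4πk) = 0.002827/(4π·14.1) = 1.595×10^-5 K/W
  R_fibreglass batt = (1/2.67 − 1/2.82)/(4πk) = 0.01992/(4π·0.0362) = 0.04379 K/W
  R_conv,out = 1/(4πr²h) = 1/(4π·3.33²·13.9) = 5.163×10^-4 K/W
R_cellular glass = ΣR − ΣR_known = 0.1220 − 0.04432 = 0.07768 K/W
(1/r₁−1/r₂)/(4πk) = 0.07768 ⇒ k = 0.05431/(4π·0.07768) = 0.0556 W/m·K

k = 0.0556 W/m·K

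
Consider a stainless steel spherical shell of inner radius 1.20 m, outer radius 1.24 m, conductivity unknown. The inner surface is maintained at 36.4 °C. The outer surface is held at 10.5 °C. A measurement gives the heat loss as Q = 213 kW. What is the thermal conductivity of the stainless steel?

k = 17.6 W/m·K

ΣR = ΔT/Q = |36.4 − 10.5|/2.13×10^5 = 1.216×10^-4 K/W
(1/r₁−1/r₂)/(4πk) = 1.216×10^-4 ⇒ k = 0.02688/(4π·1.216×10^-4) = 17.6 W/m·K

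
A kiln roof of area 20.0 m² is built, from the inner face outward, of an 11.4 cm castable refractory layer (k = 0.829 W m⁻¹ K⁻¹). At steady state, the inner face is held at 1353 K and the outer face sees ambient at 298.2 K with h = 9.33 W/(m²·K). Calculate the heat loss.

Resistance network (inner→outer):
  R_castable refractory = L/(kA) = 0.114/(0.829·20.0) = 0.006876 K/W
  R_conv,out = 1/(hA) = 1/(9.33·20.0) = 0.005359 K/W
ΣR = 0.006876 + 0.005359 = 0.01223 K/W
Q = ΔT/ΣR = (1353 K − 298.2 K)/0.01223 = 86200 W

Q = 86.2 kW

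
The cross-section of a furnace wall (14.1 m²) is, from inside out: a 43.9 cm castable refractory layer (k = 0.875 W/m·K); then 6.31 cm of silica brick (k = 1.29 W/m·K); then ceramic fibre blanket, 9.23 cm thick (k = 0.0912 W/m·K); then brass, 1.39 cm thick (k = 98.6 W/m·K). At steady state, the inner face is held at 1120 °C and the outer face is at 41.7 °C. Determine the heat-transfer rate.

Q = 9730 W

Treat each layer as a resistance in series:
  R_castable refractory = L/(kA) = 0.439/(0.875·14.1) = 0.03558 K/W
  R_silica brick = L/(kA) = 0.0631/(1.29·14.1) = 0.003469 K/W
  R_ceramic fibre blanket = L/(kA) = 0.0923/(0.0912·14.1) = 0.07178 K/W
  R_brass = L/(kA) = 0.0139/(98.6·14.1) = 9.998×10^-6 K/W
ΣR = 0.03558 + 0.003469 + 0.07178 + 9.998×10^-6 = 0.1108 K/W
Q = ΔT/ΣR = (1120 °C − 41.7 °C)/0.1108 = 9730 W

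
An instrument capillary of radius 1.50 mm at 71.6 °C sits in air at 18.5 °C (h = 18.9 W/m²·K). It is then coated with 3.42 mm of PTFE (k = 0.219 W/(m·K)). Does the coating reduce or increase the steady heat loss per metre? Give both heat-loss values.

Critical radius for a cylinder: r_cr = k/h = 0.0116 m = 1.16 cm.
Outer radius after coating: r₂ = 0.00150 + 0.00342 = 0.00492 m.
Since r₁ < r_cr and r₂ ≤ r_cr, the coating moves toward the maximum at r_cr — heat loss rises.
Bare: R = 1/(2πr₁h) = 5.614 m·K/W; Q = 53.1/5.614 = 9.46 W/m.
Coated: R = R_cond + R_conv = 2.575 m·K/W; Q = 53.1/2.575 = 20.6 W/m.

increases: 9.46 → 20.6 W/m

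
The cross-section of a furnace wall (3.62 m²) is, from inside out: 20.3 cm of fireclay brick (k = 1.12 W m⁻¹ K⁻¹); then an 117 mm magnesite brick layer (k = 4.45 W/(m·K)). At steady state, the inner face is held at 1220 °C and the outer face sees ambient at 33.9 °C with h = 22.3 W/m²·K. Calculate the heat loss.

Series thermal resistances, inner to outer:
  R_fireclay brick = L/(kA) = 0.203/(1.12·3.62) = 0.05007 K/W
  R_magnesite brick = L/(kA) = 0.117/(4.45·3.62) = 0.007263 K/W
  R_conv,out = 1/(hA) = 1/(22.3·3.62) = 0.01239 K/W
ΣR = 0.05007 + 0.007263 + 0.01239 = 0.06972 K/W
Q = ΔT/ΣR = (1220 °C − 33.9 °C)/0.06972 = 17000 W

Q = 17.0 kW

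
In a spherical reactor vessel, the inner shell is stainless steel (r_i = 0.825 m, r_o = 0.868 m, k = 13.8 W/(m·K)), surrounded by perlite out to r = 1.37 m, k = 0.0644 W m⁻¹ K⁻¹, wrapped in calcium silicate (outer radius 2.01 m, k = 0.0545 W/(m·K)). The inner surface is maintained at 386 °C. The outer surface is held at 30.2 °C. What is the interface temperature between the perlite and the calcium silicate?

T = 170 °C

Resistance network (inner→outer):
  R_stainless steel = (1/0.825 − 1/0.868)/(4πk) = 0.06005/(4π·13.8) = 3.463×10^-4 K/W
  R_perlite = (1/0.868 − 1/1.37)/(4πk) = 0.4221/(4π·0.0644) = 0.5216 K/W
  R_calcium silicate = (1/1.37 − 1/2.01)/(4πk) = 0.2324/(4π·0.0545) = 0.3394 K/W
ΣR = 3.463×10^-4 + 0.5216 + 0.3394 = 0.8613 K/W
Q = ΔT/ΣR = (386 °C − 30.2 °C)/0.8613 = 413.1 W
From the inner boundary to the perlite/calcium silicate interface, ΣR_partial = 0.5219 K/W.
T_interface = T_in − Q·ΣR_partial = 386 °C − (413.1)(0.5219) = 170 °C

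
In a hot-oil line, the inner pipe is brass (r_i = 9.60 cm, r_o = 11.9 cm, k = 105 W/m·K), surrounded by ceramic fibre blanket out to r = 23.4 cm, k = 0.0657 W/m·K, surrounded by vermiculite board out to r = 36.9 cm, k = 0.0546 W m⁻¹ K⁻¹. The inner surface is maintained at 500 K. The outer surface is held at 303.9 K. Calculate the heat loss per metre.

Series thermal resistances, inner to outer:
  R'_brass = ln(0.119/0.0960)/(2πk) = 0.2148/(2π·105) = 3.255×10^-4 m·K/W
  R'_ceramic fibre blanket = ln(0.234/0.119)/(2πk) = 0.6762/(2π·0.0657) = 1.638 m·K/W
  R'_vermiculite board = ln(0.369/0.234)/(2πk) = 0.4555/(2π·0.0546) = 1.328 m·K/W
ΣR = 3.255×10^-4 + 1.638 + 1.328 = 2.966 m·K/W
Q' = ΔT/ΣR = (500 K − 303.9 K)/2.966 = 66.1 W/m

Q' = 66.1 W/m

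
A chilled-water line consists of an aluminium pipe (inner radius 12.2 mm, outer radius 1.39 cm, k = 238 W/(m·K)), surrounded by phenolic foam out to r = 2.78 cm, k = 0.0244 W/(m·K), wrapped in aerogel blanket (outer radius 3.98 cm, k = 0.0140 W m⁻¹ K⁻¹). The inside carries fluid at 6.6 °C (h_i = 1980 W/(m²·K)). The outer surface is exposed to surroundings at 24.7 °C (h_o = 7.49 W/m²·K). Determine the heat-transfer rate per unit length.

Q' = 1.98 W/m

Series thermal resistances, inner to outer:
  R'_conv,in = 1/(2πr h) = 1/(2π·0.0122·1980) = 0.006589 m·K/W
  R'_aluminium = ln(0.0139/0.0122)/(2πk) = 0.1305/(2π·238) = 8.724×10^-5 m·K/W
  R'_phenolic foam = ln(0.0278/0.0139)/(2πk) = 0.6931/(2π·0.0244) = 4.521 m·K/W
  R'_aerogel blanket = ln(0.0398/0.0278)/(2πk) = 0.3588/(2π·0.0140) = 4.079 m·K/W
  R'_conv,out = 1/(2πr h) = 1/(2π·0.0398·7.49) = 0.5339 m·K/W
ΣR = 0.006589 + 8.724×10^-5 + 4.521 + 4.079 + 0.5339 = 9.141 m·K/W
Q' = ΔT/ΣR = (6.6 °C − 24.7 °C)/9.141 = -1.98 W/m
(Negative Q' ⇒ heat flows inward; heat gain = 1.98 W/m.)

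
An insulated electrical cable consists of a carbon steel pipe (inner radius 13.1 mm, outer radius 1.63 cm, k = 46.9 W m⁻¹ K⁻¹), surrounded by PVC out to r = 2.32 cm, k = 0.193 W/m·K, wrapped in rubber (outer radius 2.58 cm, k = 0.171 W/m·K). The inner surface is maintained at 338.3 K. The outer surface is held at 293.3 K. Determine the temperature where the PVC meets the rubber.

T = 304.7 K

Treat each layer as a resistance in series:
  R'_carbon steel = ln(0.0163/0.0131)/(2πk) = 0.2186/(2π·46.9) = 7.417×10^-4 m·K/W
  R'_PVC = ln(0.0232/0.0163)/(2πk) = 0.3530/(2π·0.193) = 0.2911 m·K/W
  R'_rubber = ln(0.0258/0.0232)/(2πk) = 0.1062/(2π·0.171) = 0.09886 m·K/W
ΣR = 7.417×10^-4 + 0.2911 + 0.09886 = 0.3907 m·K/W
Q' = ΔT/ΣR = (338.3 K − 293.3 K)/0.3907 = 115.2 W/m
From the inner boundary to the PVC/rubber interface, ΣR_partial = 0.2918 m·K/W.
T_interface = T_in − Q'·ΣR_partial = 338.3 K − (115.2)(0.2918) = 304.7 K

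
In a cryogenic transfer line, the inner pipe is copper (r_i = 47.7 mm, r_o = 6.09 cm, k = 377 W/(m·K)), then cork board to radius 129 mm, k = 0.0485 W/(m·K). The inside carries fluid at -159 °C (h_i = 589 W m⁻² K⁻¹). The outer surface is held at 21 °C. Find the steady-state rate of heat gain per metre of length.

Q' = 72.9 W/m

Resistance network (inner→outer):
  R'_conv,in = 1/(2πr h) = 1/(2π·0.0477·589) = 0.005665 m·K/W
  R'_copper = ln(0.0609/0.0477)/(2πk) = 0.2443/(2π·377) = 1.031×10^-4 m·K/W
  R'_cork board = ln(0.129/0.0609)/(2πk) = 0.7506/(2π·0.0485) = 2.463 m·K/W
ΣR = 0.005665 + 1.031×10^-4 + 2.463 = 2.469 m·K/W
Q' = ΔT/ΣR = (-159 °C − 21 °C)/2.469 = -72.9 W/m
(Negative Q' ⇒ heat flows inward; heat gain = 72.9 W/m.)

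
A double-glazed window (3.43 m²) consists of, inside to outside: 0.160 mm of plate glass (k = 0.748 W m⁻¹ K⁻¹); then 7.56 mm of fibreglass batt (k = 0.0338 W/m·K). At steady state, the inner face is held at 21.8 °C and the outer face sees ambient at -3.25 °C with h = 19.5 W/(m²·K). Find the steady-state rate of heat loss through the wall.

Treat each layer as a resistance in series:
  R_plate glass = L/(kA) = 1.60×10^-4/(0.748·3.43) = 6.236×10^-5 K/W
  R_fibreglass batt = L/(kA) = 0.00756/(0.0338·3.43) = 0.06521 K/W
  R_conv,out = 1/(hA) = 1/(19.5·3.43) = 0.01495 K/W
ΣR = 6.236×10^-5 + 0.06521 + 0.01495 = 0.08022 K/W
Q = ΔT/ΣR = (21.8 °C − -3.25 °C)/0.08022 = 312 W

Q = 312 W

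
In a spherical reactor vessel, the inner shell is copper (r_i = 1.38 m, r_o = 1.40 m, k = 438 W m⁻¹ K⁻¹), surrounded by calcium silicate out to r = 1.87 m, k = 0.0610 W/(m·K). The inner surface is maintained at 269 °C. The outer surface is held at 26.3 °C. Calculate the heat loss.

Resistance network (inner→outer):
  R_copper = (1/1.38 − 1/1.40)/(4πk) = 0.01035/(4π·438) = 1.881×10^-6 K/W
  R_calcium silicate = (1/1.40 − 1/1.87)/(4πk) = 0.1795/(4π·0.0610) = 0.2342 K/W
ΣR = 1.881×10^-6 + 0.2342 = 0.2342 K/W
Q = ΔT/ΣR = (269 °C − 26.3 °C)/0.2342 = 1040 W

Q = 1040 W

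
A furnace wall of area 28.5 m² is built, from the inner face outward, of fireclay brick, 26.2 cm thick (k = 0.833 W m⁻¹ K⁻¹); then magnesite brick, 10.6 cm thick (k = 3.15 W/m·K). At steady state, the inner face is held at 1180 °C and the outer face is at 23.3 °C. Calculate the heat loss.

Q = 94.7 kW

Treat each layer as a resistance in series:
  R_fireclay brick = L/(kA) = 0.262/(0.833·28.5) = 0.01104 K/W
  R_magnesite brick = L/(kA) = 0.106/(3.15·28.5) = 0.001181 K/W
ΣR = 0.01104 + 0.001181 = 0.01222 K/W
Q = ΔT/ΣR = (1180 °C − 23.3 °C)/0.01222 = 94700 W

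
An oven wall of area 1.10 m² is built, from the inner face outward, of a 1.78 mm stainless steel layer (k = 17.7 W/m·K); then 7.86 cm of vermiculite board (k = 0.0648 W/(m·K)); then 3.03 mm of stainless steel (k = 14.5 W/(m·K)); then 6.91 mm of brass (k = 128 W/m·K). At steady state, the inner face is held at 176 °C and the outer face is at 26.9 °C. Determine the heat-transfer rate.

Q = 135 W

Series thermal resistances, inner to outer:
  R_stainless steel = L/(kA) = 0.00178/(17.7·1.10) = 9.142×10^-5 K/W
  R_vermiculite board = L/(kA) = 0.0786/(0.0648·1.10) = 1.103 K/W
  R_stainless steel = L/(kA) = 0.00303/(14.5·1.10) = 1.900×10^-4 K/W
  R_brass = L/(kA) = 0.00691/(128·1.10) = 4.908×10^-5 K/W
ΣR = 9.142×10^-5 + 1.103 + 1.900×10^-4 + 4.908×10^-5 = 1.103 K/W
Q = ΔT/ΣR = (176 °C − 26.9 °C)/1.103 = 135 W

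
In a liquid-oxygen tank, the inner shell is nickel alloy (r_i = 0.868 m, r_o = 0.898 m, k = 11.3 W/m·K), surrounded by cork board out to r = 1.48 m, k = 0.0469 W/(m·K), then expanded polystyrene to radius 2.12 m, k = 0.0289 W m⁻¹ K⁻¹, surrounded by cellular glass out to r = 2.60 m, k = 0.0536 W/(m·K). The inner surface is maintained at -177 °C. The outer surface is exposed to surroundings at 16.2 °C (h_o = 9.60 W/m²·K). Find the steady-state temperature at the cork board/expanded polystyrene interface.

Series thermal resistances, inner to outer:
  R_nickel alloy = (1/0.868 − 1/0.898)/(4πk) = 0.03849/(4π·11.3) = 2.710×10^-4 K/W
  R_cork board = (1/0.898 − 1/1.48)/(4πk) = 0.4379/(4π·0.0469) = 0.7430 K/W
  R_expanded polystyrene = (1/1.48 − 1/2.12)/(4πk) = 0.2040/(4π·0.0289) = 0.5617 K/W
  R_cellular glass = (1/2.12 − 1/2.60)/(4πk) = 0.08708/(4π·0.0536) = 0.1293 K/W
  R_conv,out = 1/(4πr²h) = 1/(4π·2.60²·9.60) = 0.001226 K/W
ΣR = 2.710×10^-4 + 0.7430 + 0.5617 + 0.1293 + 0.001226 = 1.435 K/W
Q = ΔT/ΣR = (-177 °C − 16.2 °C)/1.435 = -134.6 W
From the inner boundary to the cork board/expanded polystyrene interface, ΣR_partial = 0.7433 K/W.
T_interface = T_in − Q·ΣR_partial = -177 °C − (-134.6)(0.7433) = -77.0 °C

T = -77.0 °C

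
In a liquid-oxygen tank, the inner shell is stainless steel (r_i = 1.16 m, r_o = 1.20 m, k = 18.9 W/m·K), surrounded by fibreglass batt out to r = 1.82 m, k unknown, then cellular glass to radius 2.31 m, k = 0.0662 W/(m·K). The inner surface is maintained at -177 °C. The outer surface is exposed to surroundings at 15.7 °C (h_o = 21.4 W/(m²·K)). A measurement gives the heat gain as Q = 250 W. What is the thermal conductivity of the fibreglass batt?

k = 0.0359 W/m·K

ΣR = ΔT/Q = |-177 − 15.7|/250 = 0.7708 K/W
Known resistances:
  R_stainless steel = (1/1.16 − 1/1.20)/(4πk) = 0.02874/(4π·18.9) = 1.210×10^-4 K/W
  R_cellular glass = (1/1.82 − 1/2.31)/(4πk) = 0.1166/(4π·0.0662) = 0.1401 K/W
  R_conv,out = 1/(4πr²h) = 1/(4π·2.31²·21.4) = 6.969×10^-4 K/W
R_fibreglass batt = ΣR − ΣR_known = 0.7708 − 0.1409 = 0.6299 K/W
(1/r₁−1/r₂)/(4πk) = 0.6299 ⇒ k = 0.2839/(4π·0.6299) = 0.0359 W/m·K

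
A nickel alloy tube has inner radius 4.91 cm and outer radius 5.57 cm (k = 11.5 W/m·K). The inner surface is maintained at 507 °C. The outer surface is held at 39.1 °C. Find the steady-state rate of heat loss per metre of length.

Q' = 2πk·ΔT/ln(r₂/r₁) = 2π × 11.5 × 467.9 / ln(0.0557/0.0491) = 2.68×10^5 W/m

Q' = 268 kW/m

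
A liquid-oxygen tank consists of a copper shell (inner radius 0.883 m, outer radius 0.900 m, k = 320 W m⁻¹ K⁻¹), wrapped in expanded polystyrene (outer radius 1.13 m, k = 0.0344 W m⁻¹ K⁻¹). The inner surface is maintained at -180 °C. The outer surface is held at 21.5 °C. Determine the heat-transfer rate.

Q = 385 W

Series thermal resistances, inner to outer:
  R_copper = (1/0.883 − 1/0.900)/(4πk) = 0.02139/(4π·320) = 5.320×10^-6 K/W
  R_expanded polystyrene = (1/0.900 − 1/1.13)/(4πk) = 0.2262/(4π·0.0344) = 0.5232 K/W
ΣR = 5.320×10^-6 + 0.5232 = 0.5232 K/W
Q = ΔT/ΣR = (-180 °C − 21.5 °C)/0.5232 = -385 W
(Negative Q ⇒ heat flows inward; heat gain = 385 W.)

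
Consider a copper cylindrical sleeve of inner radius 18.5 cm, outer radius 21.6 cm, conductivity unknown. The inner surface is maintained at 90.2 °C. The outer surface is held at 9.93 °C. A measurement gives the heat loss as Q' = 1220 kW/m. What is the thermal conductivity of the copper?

k = 375 W/m·K

ΣR = ΔT/Q' = |90.2 − 9.93|/1.22×10^6 = 6.580×10^-5 m·K/W
ln(r₂/r₁)/(2πk) = 6.580×10^-5 ⇒ k = 0.1549/(2π·6.580×10^-5) = 375 W/m·K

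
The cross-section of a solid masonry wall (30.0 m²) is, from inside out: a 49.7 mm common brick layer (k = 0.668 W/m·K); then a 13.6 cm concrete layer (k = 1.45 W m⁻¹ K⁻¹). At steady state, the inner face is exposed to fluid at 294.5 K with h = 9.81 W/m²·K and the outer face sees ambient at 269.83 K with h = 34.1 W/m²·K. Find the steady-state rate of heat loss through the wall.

Q = 2.47 kW

Series thermal resistances, inner to outer:
  R_conv,in = 1/(hA) = 1/(9.81·30.0) = 0.003398 K/W
  R_common brick = L/(kA) = 0.0497/(0.668·30.0) = 0.002480 K/W
  R_concrete = L/(kA) = 0.136/(1.45·30.0) = 0.003126 K/W
  R_conv,out = 1/(hA) = 1/(34.1·30.0) = 9.775×10^-4 K/W
ΣR = 0.003398 + 0.002480 + 0.003126 + 9.775×10^-4 = 0.009982 K/W
Q = ΔT/ΣR = (294.5 K − 269.83 K)/0.009982 = 2470 W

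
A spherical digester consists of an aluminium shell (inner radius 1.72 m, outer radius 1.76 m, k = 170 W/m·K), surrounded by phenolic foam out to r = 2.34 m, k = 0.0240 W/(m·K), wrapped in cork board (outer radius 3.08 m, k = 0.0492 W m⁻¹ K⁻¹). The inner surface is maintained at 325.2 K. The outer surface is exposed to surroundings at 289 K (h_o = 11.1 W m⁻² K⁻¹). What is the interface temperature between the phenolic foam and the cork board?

T = 298.5 K

Resistance network (inner→outer):
  R_aluminium = (1/1.72 − 1/1.76)/(4πk) = 0.01321/(4π·170) = 6.185×10^-6 K/W
  R_phenolic foam = (1/1.76 − 1/2.34)/(4πk) = 0.1408/(4π·0.0240) = 0.4670 K/W
  R_cork board = (1/2.34 − 1/3.08)/(4πk) = 0.1027/(4π·0.0492) = 0.1661 K/W
  R_conv,out = 1/(4πr²h) = 1/(4π·3.08²·11.1) = 7.557×10^-4 K/W
ΣR = 6.185×10^-6 + 0.4670 + 0.1661 + 7.557×10^-4 = 0.6339 K/W
Q = ΔT/ΣR = (325.2 K − 289 K)/0.6339 = 57.11 W
From the inner boundary to the phenolic foam/cork board interface, ΣR_partial = 0.4670 K/W.
T_interface = T_in − Q·ΣR_partial = 325.2 K − (57.11)(0.4670) = 298.5 K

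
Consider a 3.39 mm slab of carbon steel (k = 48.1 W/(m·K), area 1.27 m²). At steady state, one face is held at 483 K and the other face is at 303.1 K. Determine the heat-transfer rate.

Q = kA·ΔT/L = 48.1 × 1.27 × |483 K − 303.1 K| / 0.00339 = 3.24×10^6 W

Q = 3.24×10^6 W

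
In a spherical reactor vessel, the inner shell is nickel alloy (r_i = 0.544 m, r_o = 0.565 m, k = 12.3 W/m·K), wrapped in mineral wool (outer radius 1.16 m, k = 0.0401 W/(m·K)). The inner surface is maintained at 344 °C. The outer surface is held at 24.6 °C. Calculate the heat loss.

Q = 177 W

Treat each layer as a resistance in series:
  R_nickel alloy = (1/0.544 − 1/0.565)/(4πk) = 0.06832/(4π·12.3) = 4.420×10^-4 K/W
  R_mineral wool = (1/0.565 − 1/1.16)/(4πk) = 0.9078/(4π·0.0401) = 1.802 K/W
ΣR = 4.420×10^-4 + 1.802 = 1.802 K/W
Q = ΔT/ΣR = (344 °C − 24.6 °C)/1.802 = 177 W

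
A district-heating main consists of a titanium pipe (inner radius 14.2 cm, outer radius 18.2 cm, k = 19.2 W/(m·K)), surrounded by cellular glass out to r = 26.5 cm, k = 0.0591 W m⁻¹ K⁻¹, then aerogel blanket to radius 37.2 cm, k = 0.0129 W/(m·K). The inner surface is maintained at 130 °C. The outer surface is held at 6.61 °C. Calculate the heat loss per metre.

Q' = 23.7 W/m

Resistance network (inner→outer):
  R'_titanium = ln(0.182/0.142)/(2πk) = 0.2482/(2π·19.2) = 0.002057 m·K/W
  R'_cellular glass = ln(0.265/0.182)/(2πk) = 0.3757/(2π·0.0591) = 1.012 m·K/W
  R'_aerogel blanket = ln(0.372/0.265)/(2πk) = 0.3392/(2π·0.0129) = 4.184 m·K/W
ΣR = 0.002057 + 1.012 + 4.184 = 5.198 m·K/W
Q' = ΔT/ΣR = (130 °C − 6.61 °C)/5.198 = 23.7 W/m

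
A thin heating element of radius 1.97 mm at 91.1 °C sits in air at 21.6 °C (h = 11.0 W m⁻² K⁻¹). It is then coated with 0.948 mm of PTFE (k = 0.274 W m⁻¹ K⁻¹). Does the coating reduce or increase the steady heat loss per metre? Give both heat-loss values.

increases: 9.46 → 13.4 W/m

Critical radius for a cylinder: r_cr = k/h = 0.0249 m = 2.49 cm.
Outer radius after coating: r₂ = 0.00197 + 9.48×10^-4 = 0.002918 m.
Since r₁ < r_cr and r₂ ≤ r_cr, the coating moves toward the maximum at r_cr — heat loss rises.
Bare: R = 1/(2πr₁h) = 7.344 m·K/W; Q = 69.5/7.344 = 9.46 W/m.
Coated: R = R_cond + R_conv = 5.187 m·K/W; Q = 69.5/5.187 = 13.4 W/m.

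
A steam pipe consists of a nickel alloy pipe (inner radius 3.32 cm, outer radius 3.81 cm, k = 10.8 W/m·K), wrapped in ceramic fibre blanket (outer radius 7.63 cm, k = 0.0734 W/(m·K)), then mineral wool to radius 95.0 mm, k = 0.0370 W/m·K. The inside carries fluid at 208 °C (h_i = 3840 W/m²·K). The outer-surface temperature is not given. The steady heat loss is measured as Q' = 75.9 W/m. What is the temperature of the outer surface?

Series resistances:
  R'_conv,in = 1/(2πr h) = 1/(2π·0.0332·3840) = 0.001248 m·K/W
  R'_nickel alloy = ln(0.0381/0.0332)/(2πk) = 0.1377/(2π·10.8) = 0.002029 m·K/W
  R'_ceramic fibre blanket = ln(0.0763/0.0381)/(2πk) = 0.6945/(2π·0.0734) = 1.506 m·K/W
  R'_mineral wool = ln(0.0950/0.0763)/(2πk) = 0.2192/(2π·0.0370) = 0.9429 m·K/W
ΣR = 2.452 m·K/W
ΔT = Q'·ΣR = 75.9 × 2.452 = 186.1 K
Heat flows outward, so T_out = T_in − ΔT = 208 − 186.1 = 21.9 °C

T_out = 21.9 °C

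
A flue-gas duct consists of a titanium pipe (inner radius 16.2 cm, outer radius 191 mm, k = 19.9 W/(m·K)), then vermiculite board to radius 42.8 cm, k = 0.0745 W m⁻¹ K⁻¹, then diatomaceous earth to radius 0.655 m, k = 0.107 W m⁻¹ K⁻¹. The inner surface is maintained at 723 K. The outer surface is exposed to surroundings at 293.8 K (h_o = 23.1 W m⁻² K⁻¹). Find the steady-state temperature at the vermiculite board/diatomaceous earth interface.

Series thermal resistances, inner to outer:
  R'_titanium = ln(0.191/0.162)/(2πk) = 0.1647/(2π·19.9) = 0.001317 m·K/W
  R'_vermiculite board = ln(0.428/0.191)/(2πk) = 0.8068/(2π·0.0745) = 1.724 m·K/W
  R'_diatomaceous earth = ln(0.655/0.428)/(2πk) = 0.4255/(2π·0.107) = 0.6329 m·K/W
  R'_conv,out = 1/(2πr h) = 1/(2π·0.655·23.1) = 0.01052 m·K/W
ΣR = 0.001317 + 1.724 + 0.6329 + 0.01052 = 2.369 m·K/W
Q' = ΔT/ΣR = (723 K − 293.8 K)/2.369 = 181.2 W/m
From the inner boundary to the vermiculite board/diatomaceous earth interface, ΣR_partial = 1.725 m·K/W.
T_interface = T_in − Q'·ΣR_partial = 723 K − (181.2)(1.725) = 410 K

T = 410 K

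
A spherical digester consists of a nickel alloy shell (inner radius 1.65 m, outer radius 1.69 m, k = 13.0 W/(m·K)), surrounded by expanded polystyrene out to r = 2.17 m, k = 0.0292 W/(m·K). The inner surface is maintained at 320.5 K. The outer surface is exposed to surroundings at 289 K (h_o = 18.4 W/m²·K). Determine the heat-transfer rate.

Series thermal resistances, inner to outer:
  R_nickel alloy = (1/1.65 − 1/1.69)/(4πk) = 0.01434/(4π·13.0) = 8.781×10^-5 K/W
  R_expanded polystyrene = (1/1.69 − 1/2.17)/(4πk) = 0.1309/(4π·0.0292) = 0.3567 K/W
  R_conv,out = 1/(4πr²h) = 1/(4π·2.17²·18.4) = 9.184×10^-4 K/W
ΣR = 8.781×10^-5 + 0.3567 + 9.184×10^-4 = 0.3577 K/W
Q = ΔT/ΣR = (320.5 K − 289 K)/0.3577 = 88.1 W

Q = 88.1 W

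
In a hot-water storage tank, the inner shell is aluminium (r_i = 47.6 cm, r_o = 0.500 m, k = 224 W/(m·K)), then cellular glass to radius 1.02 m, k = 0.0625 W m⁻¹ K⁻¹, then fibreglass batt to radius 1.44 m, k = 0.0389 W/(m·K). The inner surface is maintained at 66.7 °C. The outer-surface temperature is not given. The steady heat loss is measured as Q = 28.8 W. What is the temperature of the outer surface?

T_out = 12.5 °C

Sum the resistances:
  R_aluminium = (1/0.476 − 1/0.500)/(4πk) = 0.1008/(4π·224) = 3.582×10^-5 K/W
  R_cellular glass = (1/0.500 − 1/1.02)/(4πk) = 1.020/(4π·0.0625) = 1.298 K/W
  R_fibreglass batt = (1/1.02 − 1/1.44)/(4πk) = 0.2859/(4π·0.0389) = 0.5850 K/W
ΣR = 1.883 K/W
ΔT = Q·ΣR = 28.8 × 1.883 = 54.23 K
Heat flows outward, so T_out = T_in − ΔT = 66.7 − 54.23 = 12.5 °C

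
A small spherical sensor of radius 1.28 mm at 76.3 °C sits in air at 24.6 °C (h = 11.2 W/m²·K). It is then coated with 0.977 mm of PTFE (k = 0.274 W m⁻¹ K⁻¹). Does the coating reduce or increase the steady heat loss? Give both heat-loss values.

Critical radius for a sphere: r_cr = 2k/h = 0.0489 m = 4.89 cm.
Outer radius after coating: r₂ = 0.00128 + 9.77×10^-4 = 0.002257 m.
Since r₁ < r_cr and r₂ ≤ r_cr, the coating moves toward the maximum at r_cr — heat loss rises.
Bare: R = 1/(4πr₁²h) = 4337 K/W; Q = 51.7/4337 = 0.0119 W.
Coated: R = R_cond + R_conv = 1493 K/W; Q = 51.7/1493 = 0.0346 W.

increases: 0.0119 → 0.0346 W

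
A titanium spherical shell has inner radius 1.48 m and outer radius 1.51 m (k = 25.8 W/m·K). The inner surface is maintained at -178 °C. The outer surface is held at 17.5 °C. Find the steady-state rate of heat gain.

Q = 4.72×10^6 W

Q = 4πk·ΔT/(1/r₁ − 1/r₂) = 4π × 25.8 × 195.5 / (1/1.48 − 1/1.51) = 4.72×10^6 W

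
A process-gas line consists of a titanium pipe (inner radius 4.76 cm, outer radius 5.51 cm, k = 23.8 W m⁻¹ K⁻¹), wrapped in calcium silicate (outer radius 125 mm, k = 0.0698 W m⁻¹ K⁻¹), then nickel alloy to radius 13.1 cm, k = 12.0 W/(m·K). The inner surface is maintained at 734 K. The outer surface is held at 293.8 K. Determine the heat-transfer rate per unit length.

Q' = 235 W/m

Series thermal resistances, inner to outer:
  R'_titanium = ln(0.0551/0.0476)/(2πk) = 0.1463/(2π·23.8) = 9.784×10^-4 m·K/W
  R'_calcium silicate = ln(0.125/0.0551)/(2πk) = 0.8192/(2π·0.0698) = 1.868 m·K/W
  R'_nickel alloy = ln(0.131/0.125)/(2πk) = 0.04688/(2π·12.0) = 6.218×10^-4 m·K/W
ΣR = 9.784×10^-4 + 1.868 + 6.218×10^-4 = 1.870 m·K/W
Q' = ΔT/ΣR = (734 K − 293.8 K)/1.870 = 235 W/m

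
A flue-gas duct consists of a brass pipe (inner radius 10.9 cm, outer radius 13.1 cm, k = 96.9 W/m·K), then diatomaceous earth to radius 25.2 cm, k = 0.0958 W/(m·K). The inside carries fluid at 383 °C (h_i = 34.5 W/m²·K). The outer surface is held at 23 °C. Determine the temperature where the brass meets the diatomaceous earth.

Treat each layer as a resistance in series:
  R'_conv,in = 1/(2πr h) = 1/(2π·0.109·34.5) = 0.04232 m·K/W
  R'_brass = ln(0.131/0.109)/(2πk) = 0.1838/(2π·96.9) = 3.020×10^-4 m·K/W
  R'_diatomaceous earth = ln(0.252/0.131)/(2πk) = 0.6542/(2π·0.0958) = 1.087 m·K/W
ΣR = 0.04232 + 3.020×10^-4 + 1.087 = 1.130 m·K/W
Q' = ΔT/ΣR = (383 °C − 23 °C)/1.130 = 318.6 W/m
From the inner boundary to the brass/diatomaceous earth interface, ΣR_partial = 0.04262 m·K/W.
T_interface = T_in − Q'·ΣR_partial = 383 °C − (318.6)(0.04262) = 369 °C

T = 369 °C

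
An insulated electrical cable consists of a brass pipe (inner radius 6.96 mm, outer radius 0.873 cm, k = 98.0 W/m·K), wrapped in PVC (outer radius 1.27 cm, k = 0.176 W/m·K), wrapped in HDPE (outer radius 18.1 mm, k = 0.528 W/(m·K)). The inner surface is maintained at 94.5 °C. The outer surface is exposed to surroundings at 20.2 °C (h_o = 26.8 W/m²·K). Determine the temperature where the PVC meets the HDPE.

T = 61.9 °C

Treat each layer as a resistance in series:
  R'_brass = ln(0.00873/0.00696)/(2πk) = 0.2266/(2π·98.0) = 3.680×10^-4 m·K/W
  R'_PVC = ln(0.0127/0.00873)/(2πk) = 0.3748/(2π·0.176) = 0.3390 m·K/W
  R'_HDPE = ln(0.0181/0.0127)/(2πk) = 0.3543/(2π·0.528) = 0.1068 m·K/W
  R'_conv,out = 1/(2πr h) = 1/(2π·0.0181·26.8) = 0.3281 m·K/W
ΣR = 3.680×10^-4 + 0.3390 + 0.1068 + 0.3281 = 0.7743 m·K/W
Q' = ΔT/ΣR = (94.5 °C − 20.2 °C)/0.7743 = 95.96 W/m
From the inner boundary to the PVC/HDPE interface, ΣR_partial = 0.3394 m·K/W.
T_interface = T_in − Q'·ΣR_partial = 94.5 °C − (95.96)(0.3394) = 61.9 °C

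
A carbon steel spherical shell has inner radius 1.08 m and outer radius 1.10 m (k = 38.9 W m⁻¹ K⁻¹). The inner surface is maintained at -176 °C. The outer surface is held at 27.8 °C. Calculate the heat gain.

Q = 4πk·ΔT/(1/r₁ − 1/r₂) = 4π × 38.9 × 203.8 / (1/1.08 − 1/1.10) = 5.92×10^6 W

Q = 5920 kW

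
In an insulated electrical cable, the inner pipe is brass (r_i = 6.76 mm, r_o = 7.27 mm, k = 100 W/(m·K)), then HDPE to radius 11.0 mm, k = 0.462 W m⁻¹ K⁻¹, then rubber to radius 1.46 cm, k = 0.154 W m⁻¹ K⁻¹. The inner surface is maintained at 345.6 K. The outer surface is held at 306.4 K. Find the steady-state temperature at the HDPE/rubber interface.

Series thermal resistances, inner to outer:
  R'_brass = ln(0.00727/0.00676)/(2πk) = 0.07273/(2π·100) = 1.158×10^-4 m·K/W
  R'_HDPE = ln(0.0110/0.00727)/(2πk) = 0.4141/(2π·0.462) = 0.1427 m·K/W
  R'_rubber = ln(0.0146/0.0110)/(2πk) = 0.2831/(2π·0.154) = 0.2926 m·K/W
ΣR = 1.158×10^-4 + 0.1427 + 0.2926 = 0.4354 m·K/W
Q' = ΔT/ΣR = (345.6 K − 306.4 K)/0.4354 = 90.03 W/m
From the inner boundary to the HDPE/rubber interface, ΣR_partial = 0.1428 m·K/W.
T_interface = T_in − Q'·ΣR_partial = 345.6 K − (90.03)(0.1428) = 332.7 K

T = 332.7 K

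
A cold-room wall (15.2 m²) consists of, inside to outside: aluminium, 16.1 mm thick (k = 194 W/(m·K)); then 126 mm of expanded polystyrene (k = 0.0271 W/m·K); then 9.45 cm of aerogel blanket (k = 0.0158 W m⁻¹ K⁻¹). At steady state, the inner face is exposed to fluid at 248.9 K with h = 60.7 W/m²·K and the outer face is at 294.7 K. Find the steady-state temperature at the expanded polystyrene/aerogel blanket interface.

Resistance network (inner→outer):
  R_conv,in = 1/(hA) = 1/(60.7·15.2) = 0.001084 K/W
  R_aluminium = L/(kA) = 0.0161/(194·15.2) = 5.460×10^-6 K/W
  R_expanded polystyrene = L/(kA) = 0.126/(0.0271·15.2) = 0.3059 K/W
  R_aerogel blanket = L/(kA) = 0.0945/(0.0158·15.2) = 0.3935 K/W
ΣR = 0.001084 + 5.460×10^-6 + 0.3059 + 0.3935 = 0.7005 K/W
Q = ΔT/ΣR = (248.9 K − 294.7 K)/0.7005 = -65.38 W
From the inner boundary to the expanded polystyrene/aerogel blanket interface, ΣR_partial = 0.3070 K/W.
T_interface = T_in − Q·ΣR_partial = 248.9 K − (-65.38)(0.3070) = 268.97 K

T = 268.97 K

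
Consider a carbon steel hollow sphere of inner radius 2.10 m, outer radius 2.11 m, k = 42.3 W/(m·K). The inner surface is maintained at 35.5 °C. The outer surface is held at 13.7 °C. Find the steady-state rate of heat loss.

Q = 5130 kW

Q = 4πk·ΔT/(1/r₁ − 1/r₂) = 4π × 42.3 × 21.8 / (1/2.10 − 1/2.11) = 5.13×10^6 W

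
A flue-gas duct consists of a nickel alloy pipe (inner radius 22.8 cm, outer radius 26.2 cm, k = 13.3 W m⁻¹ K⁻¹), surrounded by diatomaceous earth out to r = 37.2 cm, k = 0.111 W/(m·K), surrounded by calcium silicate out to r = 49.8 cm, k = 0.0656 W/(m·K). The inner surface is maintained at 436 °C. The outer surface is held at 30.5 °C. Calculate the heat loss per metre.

Q' = 335 W/m

Treat each layer as a resistance in series:
  R'_nickel alloy = ln(0.262/0.228)/(2πk) = 0.1390/(2π·13.3) = 0.001663 m·K/W
  R'_diatomaceous earth = ln(0.372/0.262)/(2πk) = 0.3505/(2π·0.111) = 0.5026 m·K/W
  R'_calcium silicate = ln(0.498/0.372)/(2πk) = 0.2917/(2π·0.0656) = 0.7077 m·K/W
ΣR = 0.001663 + 0.5026 + 0.7077 = 1.212 m·K/W
Q' = ΔT/ΣR = (436 °C − 30.5 °C)/1.212 = 335 W/m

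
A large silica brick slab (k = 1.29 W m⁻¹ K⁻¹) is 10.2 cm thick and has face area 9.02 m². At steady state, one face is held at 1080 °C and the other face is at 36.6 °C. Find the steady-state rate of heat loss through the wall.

Q = 1.19×10^5 W

Q = kA·ΔT/L = 1.29 × 9.02 × |1080 °C − 36.6 °C| / 0.102 = 1.19×10^5 W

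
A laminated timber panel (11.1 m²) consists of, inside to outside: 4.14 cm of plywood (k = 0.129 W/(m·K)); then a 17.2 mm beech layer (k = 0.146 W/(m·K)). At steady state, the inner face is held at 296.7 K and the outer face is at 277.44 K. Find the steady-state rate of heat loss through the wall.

Q = 487 W

Series thermal resistances, inner to outer:
  R_plywood = L/(kA) = 0.0414/(0.129·11.1) = 0.02891 K/W
  R_beech = L/(kA) = 0.0172/(0.146·11.1) = 0.01061 K/W
ΣR = 0.02891 + 0.01061 = 0.03952 K/W
Q = ΔT/ΣR = (296.7 K − 277.44 K)/0.03952 = 487 W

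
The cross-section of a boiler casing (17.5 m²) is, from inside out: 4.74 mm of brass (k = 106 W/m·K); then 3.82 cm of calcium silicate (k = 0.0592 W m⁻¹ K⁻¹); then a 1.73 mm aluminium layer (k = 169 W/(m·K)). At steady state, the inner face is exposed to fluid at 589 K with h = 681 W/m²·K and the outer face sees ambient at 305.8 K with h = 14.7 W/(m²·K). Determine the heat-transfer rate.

Q = 6.93 kW

Series thermal resistances, inner to outer:
  R_conv,in = 1/(hA) = 1/(681·17.5) = 8.391×10^-5 K/W
  R_brass = L/(kA) = 0.00474/(106·17.5) = 2.555×10^-6 K/W
  R_calcium silicate = L/(kA) = 0.0382/(0.0592·17.5) = 0.03687 K/W
  R_aluminium = L/(kA) = 0.00173/(169·17.5) = 5.850×10^-7 K/W
  R_conv,out = 1/(hA) = 1/(14.7·17.5) = 0.003887 K/W
ΣR = 8.391×10^-5 + 2.555×10^-6 + 0.03687 + 5.850×10^-7 + 0.003887 = 0.04084 K/W
Q = ΔT/ΣR = (589 K − 305.8 K)/0.04084 = 6930 W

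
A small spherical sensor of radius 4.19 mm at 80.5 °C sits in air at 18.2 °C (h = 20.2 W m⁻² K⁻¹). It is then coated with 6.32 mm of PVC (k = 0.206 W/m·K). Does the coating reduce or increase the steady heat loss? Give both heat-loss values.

increases: 0.278 → 0.684 W

Critical radius for a sphere: r_cr = 2k/h = 0.0204 m = 2.04 cm.
Outer radius after coating: r₂ = 0.00419 + 0.00632 = 0.01051 m.
Since r₁ < r_cr and r₂ ≤ r_cr, the coating moves toward the maximum at r_cr — heat loss rises.
Bare: R = 1/(4πr₁²h) = 224.4 K/W; Q = 62.3/224.4 = 0.278 W.
Coated: R = R_cond + R_conv = 91.10 K/W; Q = 62.3/91.10 = 0.684 W.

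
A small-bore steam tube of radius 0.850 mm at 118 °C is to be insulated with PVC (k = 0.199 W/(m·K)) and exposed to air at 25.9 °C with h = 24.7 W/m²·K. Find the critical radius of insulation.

For a cylinder, r_cr = k_ins/h = 0.199/24.7 = 0.00806 m = 0.806 cm

r_cr = 0.806 cm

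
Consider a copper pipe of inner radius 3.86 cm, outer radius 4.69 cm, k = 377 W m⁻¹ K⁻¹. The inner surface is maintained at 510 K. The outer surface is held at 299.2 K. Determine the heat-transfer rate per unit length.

Q' = 2.56×10^6 W/m

Q' = 2πk·ΔT/ln(r₂/r₁) = 2π × 377 × 210.8 / ln(0.0469/0.0386) = 2.56×10^6 W/m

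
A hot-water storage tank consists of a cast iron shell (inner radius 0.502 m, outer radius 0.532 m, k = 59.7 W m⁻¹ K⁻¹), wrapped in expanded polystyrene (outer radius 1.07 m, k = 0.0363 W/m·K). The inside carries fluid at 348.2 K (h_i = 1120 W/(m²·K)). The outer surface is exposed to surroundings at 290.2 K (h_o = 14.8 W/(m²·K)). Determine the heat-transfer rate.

Q = 27.9 W

Treat each layer as a resistance in series:
  R_conv,in = 1/(4πr²h) = 1/(4π·0.502²·1120) = 2.819×10^-4 K/W
  R_cast iron = (1/0.502 − 1/0.532)/(4πk) = 0.1123/(4π·59.7) = 1.497×10^-4 K/W
  R_expanded polystyrene = (1/0.532 − 1/1.07)/(4πk) = 0.9451/(4π·0.0363) = 2.072 K/W
  R_conv,out = 1/(4πr²h) = 1/(4π·1.07²·14.8) = 0.004696 K/W
ΣR = 2.819×10^-4 + 1.497×10^-4 + 2.072 + 0.004696 = 2.077 K/W
Q = ΔT/ΣR = (348.2 K − 290.2 K)/2.077 = 27.9 W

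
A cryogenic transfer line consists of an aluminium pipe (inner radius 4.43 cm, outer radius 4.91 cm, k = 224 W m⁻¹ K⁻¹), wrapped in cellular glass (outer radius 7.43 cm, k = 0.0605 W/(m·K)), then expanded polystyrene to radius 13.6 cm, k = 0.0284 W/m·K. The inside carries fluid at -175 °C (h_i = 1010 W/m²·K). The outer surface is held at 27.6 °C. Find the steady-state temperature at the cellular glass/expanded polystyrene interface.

Treat each layer as a resistance in series:
  R'_conv,in = 1/(2πr h) = 1/(2π·0.0443·1010) = 0.003557 m·K/W
  R'_aluminium = ln(0.0491/0.0443)/(2πk) = 0.1029/(2π·224) = 7.309×10^-5 m·K/W
  R'_cellular glass = ln(0.0743/0.0491)/(2πk) = 0.4143/(2π·0.0605) = 1.090 m·K/W
  R'_expanded polystyrene = ln(0.136/0.0743)/(2πk) = 0.6045/(2π·0.0284) = 3.388 m·K/W
ΣR = 0.003557 + 7.309×10^-5 + 1.090 + 3.388 = 4.482 m·K/W
Q' = ΔT/ΣR = (-175 °C − 27.6 °C)/4.482 = -45.20 W/m
From the inner boundary to the cellular glass/expanded polystyrene interface, ΣR_partial = 1.094 m·K/W.
T_interface = T_in − Q'·ΣR_partial = -175 °C − (-45.20)(1.094) = -126 °C

T = -126 °C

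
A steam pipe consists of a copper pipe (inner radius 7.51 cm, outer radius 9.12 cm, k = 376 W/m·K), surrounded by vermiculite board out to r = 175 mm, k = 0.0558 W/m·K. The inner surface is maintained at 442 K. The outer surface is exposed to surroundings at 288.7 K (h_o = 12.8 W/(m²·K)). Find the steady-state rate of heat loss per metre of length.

Resistance network (inner→outer):
  R'_copper = ln(0.0912/0.0751)/(2πk) = 0.1942/(2π·376) = 8.222×10^-5 m·K/W
  R'_vermiculite board = ln(0.175/0.0912)/(2πk) = 0.6517/(2π·0.0558) = 1.859 m·K/W
  R'_conv,out = 1/(2πr h) = 1/(2π·0.175·12.8) = 0.07105 m·K/W
ΣR = 8.222×10^-5 + 1.859 + 0.07105 = 1.930 m·K/W
Q' = ΔT/ΣR = (442 K − 288.7 K)/1.930 = 79.4 W/m

Q' = 79.4 W/m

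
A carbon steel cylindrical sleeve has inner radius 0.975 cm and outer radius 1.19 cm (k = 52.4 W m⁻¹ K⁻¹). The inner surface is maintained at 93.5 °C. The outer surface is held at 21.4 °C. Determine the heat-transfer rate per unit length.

Q' = 119 kW/m

Q' = 2πk·ΔT/ln(r₂/r₁) = 2π × 52.4 × 72.1 / ln(0.0119/0.00975) = 1.19×10^5 W/m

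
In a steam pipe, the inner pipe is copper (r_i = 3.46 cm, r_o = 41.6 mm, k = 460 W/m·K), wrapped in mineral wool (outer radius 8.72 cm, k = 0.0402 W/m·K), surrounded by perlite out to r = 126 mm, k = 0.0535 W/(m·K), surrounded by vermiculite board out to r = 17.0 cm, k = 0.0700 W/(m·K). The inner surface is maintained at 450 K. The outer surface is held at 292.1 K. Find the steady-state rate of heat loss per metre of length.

Resistance network (inner→outer):
  R'_copper = ln(0.0416/0.0346)/(2πk) = 0.1842/(2π·460) = 6.375×10^-5 m·K/W
  R'_mineral wool = ln(0.0872/0.0416)/(2πk) = 0.7401/(2π·0.0402) = 2.930 m·K/W
  R'_perlite = ln(0.126/0.0872)/(2πk) = 0.3681/(2π·0.0535) = 1.095 m·K/W
  R'_vermiculite board = ln(0.170/0.126)/(2πk) = 0.2995/(2π·0.0700) = 0.6810 m·K/W
ΣR = 6.375×10^-5 + 2.930 + 1.095 + 0.6810 = 4.706 m·K/W
Q' = ΔT/ΣR = (450 K − 292.1 K)/4.706 = 33.6 W/m

Q' = 33.6 W/m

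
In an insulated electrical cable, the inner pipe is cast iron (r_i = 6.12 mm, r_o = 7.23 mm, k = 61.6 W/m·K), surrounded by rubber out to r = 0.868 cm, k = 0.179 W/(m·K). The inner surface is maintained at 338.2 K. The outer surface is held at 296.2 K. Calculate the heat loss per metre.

Series thermal resistances, inner to outer:
  R'_cast iron = ln(0.00723/0.00612)/(2πk) = 0.1667/(2π·61.6) = 4.306×10^-4 m·K/W
  R'_rubber = ln(0.00868/0.00723)/(2πk) = 0.1828/(2π·0.179) = 0.1625 m·K/W
ΣR = 4.306×10^-4 + 0.1625 = 0.1629 m·K/W
Q' = ΔT/ΣR = (338.2 K − 296.2 K)/0.1629 = 258 W/m

Q' = 258 W/m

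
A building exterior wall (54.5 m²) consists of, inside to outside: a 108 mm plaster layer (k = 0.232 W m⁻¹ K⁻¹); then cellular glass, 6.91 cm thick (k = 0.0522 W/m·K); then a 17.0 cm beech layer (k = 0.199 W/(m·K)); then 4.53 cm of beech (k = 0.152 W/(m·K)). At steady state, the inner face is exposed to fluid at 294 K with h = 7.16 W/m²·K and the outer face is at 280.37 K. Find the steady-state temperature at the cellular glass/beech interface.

T = 285.5 K

Resistance network (inner→outer):
  R_conv,in = 1/(hA) = 1/(7.16·54.5) = 0.002563 K/W
  R_plaster = L/(kA) = 0.108/(0.232·54.5) = 0.008542 K/W
  R_cellular glass = L/(kA) = 0.0691/(0.0522·54.5) = 0.02429 K/W
  R_beech = L/(kA) = 0.170/(0.199·54.5) = 0.01567 K/W
  R_beech = L/(kA) = 0.0453/(0.152·54.5) = 0.005468 K/W
ΣR = 0.002563 + 0.008542 + 0.02429 + 0.01567 + 0.005468 = 0.05653 K/W
Q = ΔT/ΣR = (294 K − 280.37 K)/0.05653 = 241.1 W
From the inner boundary to the cellular glass/beech interface, ΣR_partial = 0.03539 K/W.
T_interface = T_in − Q·ΣR_partial = 294 K − (241.1)(0.03539) = 285.5 K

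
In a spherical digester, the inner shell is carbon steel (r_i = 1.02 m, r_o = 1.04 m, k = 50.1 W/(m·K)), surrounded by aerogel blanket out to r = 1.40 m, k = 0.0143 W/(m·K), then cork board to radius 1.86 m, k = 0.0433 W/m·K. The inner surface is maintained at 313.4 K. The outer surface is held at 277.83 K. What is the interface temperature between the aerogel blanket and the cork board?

T = 284.6 K

Series thermal resistances, inner to outer:
  R_carbon steel = (1/1.02 − 1/1.04)/(4πk) = 0.01885/(4π·50.1) = 2.995×10^-5 K/W
  R_aerogel blanket = (1/1.04 − 1/1.40)/(4πk) = 0.2473/(4π·0.0143) = 1.376 K/W
  R_cork board = (1/1.40 − 1/1.86)/(4πk) = 0.1767/(4π·0.0433) = 0.3247 K/W
ΣR = 2.995×10^-5 + 1.376 + 0.3247 = 1.701 K/W
Q = ΔT/ΣR = (313.4 K − 277.83 K)/1.701 = 20.91 W
From the inner boundary to the aerogel blanket/cork board interface, ΣR_partial = 1.376 K/W.
T_interface = T_in − Q·ΣR_partial = 313.4 K − (20.91)(1.376) = 284.6 K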